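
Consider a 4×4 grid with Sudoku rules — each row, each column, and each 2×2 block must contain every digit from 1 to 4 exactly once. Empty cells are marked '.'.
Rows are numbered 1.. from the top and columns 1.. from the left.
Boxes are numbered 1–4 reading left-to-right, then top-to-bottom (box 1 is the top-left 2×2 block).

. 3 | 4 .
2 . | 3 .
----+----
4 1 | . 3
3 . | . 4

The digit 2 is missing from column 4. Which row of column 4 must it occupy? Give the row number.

Consider where 2 can go in column 4.
row 2, column 4 is out (row 2 already has a 2).
So the only cell in column 4 that can hold 2 is row 1, column 4.
That is row 1.

1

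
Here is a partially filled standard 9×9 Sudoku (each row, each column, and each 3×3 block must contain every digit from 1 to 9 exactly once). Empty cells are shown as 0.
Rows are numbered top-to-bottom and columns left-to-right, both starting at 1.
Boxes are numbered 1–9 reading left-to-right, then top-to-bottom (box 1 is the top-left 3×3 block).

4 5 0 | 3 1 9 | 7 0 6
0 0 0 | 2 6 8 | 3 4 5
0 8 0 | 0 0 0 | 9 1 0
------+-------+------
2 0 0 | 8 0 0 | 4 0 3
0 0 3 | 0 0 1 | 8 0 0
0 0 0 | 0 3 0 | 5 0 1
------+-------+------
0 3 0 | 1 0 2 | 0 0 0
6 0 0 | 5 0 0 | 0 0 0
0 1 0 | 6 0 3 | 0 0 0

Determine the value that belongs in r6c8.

2

Cell r6c8 itself could take any of {2, 6, 7, 9} by direct elimination.
Consider where 2 can go in row 6.
r6c1 is out (column 1 already has a 2).
r6c2 is out (box 4 already has a 2).
r6c3 is out (box 4 already has a 2).
r6c4 is out (column 4 already has a 2).
r6c6 is out (column 6 already has a 2).
So the only cell in row 6 that can hold 2 is r6c8.
Therefore r6c8 = 2.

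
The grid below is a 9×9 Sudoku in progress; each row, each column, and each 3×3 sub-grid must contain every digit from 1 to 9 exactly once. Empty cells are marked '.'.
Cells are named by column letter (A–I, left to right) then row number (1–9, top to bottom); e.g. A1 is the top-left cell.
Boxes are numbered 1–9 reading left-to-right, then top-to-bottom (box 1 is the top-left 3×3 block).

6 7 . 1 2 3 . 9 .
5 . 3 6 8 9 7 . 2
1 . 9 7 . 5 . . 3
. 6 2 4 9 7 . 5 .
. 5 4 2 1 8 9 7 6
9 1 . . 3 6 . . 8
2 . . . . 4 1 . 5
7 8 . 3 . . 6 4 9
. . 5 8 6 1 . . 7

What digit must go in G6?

4

Cell G6 itself could take any of {2, 4} by direct elimination.
Consider where 4 can go in box 6.
G4 is out (row 4 already has a 4).
I4 is out (row 4 already has a 4).
H6 is out (column H already has a 4).
So the only cell in box 6 that can hold 4 is G6.
Therefore G6 = 4.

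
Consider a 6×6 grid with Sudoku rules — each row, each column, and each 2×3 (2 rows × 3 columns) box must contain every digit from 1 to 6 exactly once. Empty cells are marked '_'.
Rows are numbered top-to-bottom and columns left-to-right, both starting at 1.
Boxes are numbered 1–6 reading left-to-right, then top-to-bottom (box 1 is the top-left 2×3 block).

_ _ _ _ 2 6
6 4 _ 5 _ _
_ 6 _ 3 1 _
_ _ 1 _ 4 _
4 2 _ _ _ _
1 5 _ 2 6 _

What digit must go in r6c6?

Cell r6c6 itself could take any of {3, 4} by direct elimination.
Consider where 4 can go in column 6.
r2c6 is out (row 2 already has a 4).
r3c6 is out (box 4 already has a 4).
r4c6 is out (row 4 already has a 4).
r5c6 is out (row 5 already has a 4).
So the only cell in column 6 that can hold 4 is r6c6.
Therefore r6c6 = 4.

4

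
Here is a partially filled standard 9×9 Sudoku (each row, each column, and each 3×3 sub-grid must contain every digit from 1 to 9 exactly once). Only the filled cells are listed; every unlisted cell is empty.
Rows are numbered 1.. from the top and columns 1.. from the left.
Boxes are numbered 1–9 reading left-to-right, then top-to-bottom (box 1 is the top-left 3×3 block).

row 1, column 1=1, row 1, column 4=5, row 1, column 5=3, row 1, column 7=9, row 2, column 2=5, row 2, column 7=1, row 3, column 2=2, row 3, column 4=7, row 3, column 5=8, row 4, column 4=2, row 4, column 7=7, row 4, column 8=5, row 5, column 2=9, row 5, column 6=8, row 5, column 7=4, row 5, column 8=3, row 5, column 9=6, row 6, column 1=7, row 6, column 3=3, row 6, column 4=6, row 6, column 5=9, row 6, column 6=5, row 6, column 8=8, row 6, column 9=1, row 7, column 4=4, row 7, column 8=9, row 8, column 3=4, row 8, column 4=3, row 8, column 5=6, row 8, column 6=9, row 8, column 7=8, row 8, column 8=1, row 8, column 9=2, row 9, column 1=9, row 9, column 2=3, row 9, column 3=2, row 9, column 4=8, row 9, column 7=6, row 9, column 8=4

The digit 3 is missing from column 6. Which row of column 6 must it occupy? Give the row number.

4

Consider where 3 can go in column 6.
row 1, column 6 is out (row 1 already has a 3).
row 2, column 6 is out (box 2 already has a 3).
row 3, column 6 is out (box 2 already has a 3).
row 7, column 6 is out (box 8 already has a 3).
row 9, column 6 is out (row 9 already has a 3).
So the only cell in column 6 that can hold 3 is row 4, column 6.
That is row 4.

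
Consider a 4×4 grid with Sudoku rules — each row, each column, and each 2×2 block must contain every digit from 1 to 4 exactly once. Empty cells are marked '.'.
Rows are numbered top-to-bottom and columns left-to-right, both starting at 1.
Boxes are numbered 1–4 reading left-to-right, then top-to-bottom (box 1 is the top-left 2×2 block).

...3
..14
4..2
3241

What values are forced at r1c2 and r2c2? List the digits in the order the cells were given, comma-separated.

For r1c2:
  Consider where 4 can go in column 2.
  r2c2 is out (row 2 already has a 4).
  r3c2 is out (row 3 already has a 4).
  So the only cell in column 2 that can hold 4 is r1c2.
  So r1c2 = 4.
For r2c2:
  Row 2 already contains {1, 4}.
  Column 2 already contains {2}.
  Its 2×2 block (box 1) already contains {}.
  The only value from 1–4 not eliminated is 3, so r2c2 = 3.

4,3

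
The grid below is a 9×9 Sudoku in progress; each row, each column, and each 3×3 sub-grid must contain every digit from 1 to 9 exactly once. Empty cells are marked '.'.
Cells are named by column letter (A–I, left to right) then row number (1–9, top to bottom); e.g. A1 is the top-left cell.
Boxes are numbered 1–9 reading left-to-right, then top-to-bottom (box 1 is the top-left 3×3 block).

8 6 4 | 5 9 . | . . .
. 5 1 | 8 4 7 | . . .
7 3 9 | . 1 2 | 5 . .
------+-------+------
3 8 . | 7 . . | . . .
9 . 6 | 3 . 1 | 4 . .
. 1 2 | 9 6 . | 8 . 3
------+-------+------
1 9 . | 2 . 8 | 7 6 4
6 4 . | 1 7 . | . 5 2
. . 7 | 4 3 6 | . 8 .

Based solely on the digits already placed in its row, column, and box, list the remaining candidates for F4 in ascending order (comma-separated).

4,5

Row 4 already contains {3, 7, 8}.
Column F already contains {1, 2, 6, 7, 8}.
Its 3×3 block (box 5) already contains {1, 3, 6, 7, 9}.
Removing those from 1–9 leaves {4, 5} as the candidates for F4.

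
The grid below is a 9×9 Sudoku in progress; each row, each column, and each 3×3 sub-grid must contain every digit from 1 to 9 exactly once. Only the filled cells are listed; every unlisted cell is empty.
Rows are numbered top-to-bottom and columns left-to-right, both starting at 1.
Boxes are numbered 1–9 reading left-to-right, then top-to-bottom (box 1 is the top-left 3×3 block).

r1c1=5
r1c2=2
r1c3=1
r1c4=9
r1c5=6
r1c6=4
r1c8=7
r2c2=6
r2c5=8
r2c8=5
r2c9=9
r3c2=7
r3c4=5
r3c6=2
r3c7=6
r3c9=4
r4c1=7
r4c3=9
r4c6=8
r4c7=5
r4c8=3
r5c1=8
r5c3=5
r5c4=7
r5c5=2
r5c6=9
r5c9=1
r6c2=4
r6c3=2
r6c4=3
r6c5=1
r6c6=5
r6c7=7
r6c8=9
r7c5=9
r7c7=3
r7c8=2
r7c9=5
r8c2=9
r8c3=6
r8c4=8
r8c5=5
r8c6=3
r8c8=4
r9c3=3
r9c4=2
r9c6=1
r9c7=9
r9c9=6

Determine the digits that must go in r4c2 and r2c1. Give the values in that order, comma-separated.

1,3

For r4c2:
  Row 4 already contains {3, 5, 7, 8, 9}.
  Column 2 already contains {2, 4, 6, 7, 9}.
  Its 3×3 block (box 4) already contains {2, 4, 5, 7, 8, 9}.
  The only value from 1–9 not eliminated is 1, so r4c2 = 1.
For r2c1:
  Consider where 3 can go in row 2.
  r2c3 is out (column 3 already has a 3).
  r2c4 is out (column 4 already has a 3).
  r2c6 is out (column 6 already has a 3).
  r2c7 is out (column 7 already has a 3).
  So the only cell in row 2 that can hold 3 is r2c1.
  So r2c1 = 3.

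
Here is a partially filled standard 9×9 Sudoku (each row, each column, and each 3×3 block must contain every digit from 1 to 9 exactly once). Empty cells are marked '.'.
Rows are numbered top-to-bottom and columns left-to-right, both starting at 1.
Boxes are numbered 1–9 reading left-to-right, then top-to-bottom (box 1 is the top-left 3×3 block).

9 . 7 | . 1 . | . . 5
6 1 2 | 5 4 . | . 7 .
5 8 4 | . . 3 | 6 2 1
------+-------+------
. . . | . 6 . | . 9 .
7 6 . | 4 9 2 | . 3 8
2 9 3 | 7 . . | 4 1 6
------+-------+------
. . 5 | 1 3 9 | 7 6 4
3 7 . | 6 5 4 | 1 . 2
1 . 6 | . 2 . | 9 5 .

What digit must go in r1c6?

Cell r1c6 itself could take any of {6, 8} by direct elimination.
Consider where 6 can go in column 6.
r2c6 is out (row 2 already has a 6).
r4c6 is out (row 4 already has a 6).
r6c6 is out (row 6 already has a 6).
r9c6 is out (row 9 already has a 6).
So the only cell in column 6 that can hold 6 is r1c6.
Therefore r1c6 = 6.

6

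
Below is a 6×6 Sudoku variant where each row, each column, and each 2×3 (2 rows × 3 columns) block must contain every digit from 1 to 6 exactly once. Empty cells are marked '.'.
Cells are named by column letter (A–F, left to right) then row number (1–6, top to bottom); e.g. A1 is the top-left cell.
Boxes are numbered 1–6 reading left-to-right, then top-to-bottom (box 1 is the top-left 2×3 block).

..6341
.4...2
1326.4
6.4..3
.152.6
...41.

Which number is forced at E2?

Cell E2 itself could take any of {5, 6} by direct elimination.
Consider where 6 can go in column E.
E3 is out (row 3 already has a 6).
E4 is out (row 4 already has a 6).
E5 is out (row 5 already has a 6).
So the only cell in column E that can hold 6 is E2.
Therefore E2 = 6.

6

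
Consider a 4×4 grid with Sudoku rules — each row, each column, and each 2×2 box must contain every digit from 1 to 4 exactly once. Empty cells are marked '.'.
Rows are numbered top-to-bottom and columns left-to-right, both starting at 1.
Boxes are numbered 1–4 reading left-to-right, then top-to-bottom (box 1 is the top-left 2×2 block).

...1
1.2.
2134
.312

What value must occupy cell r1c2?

Cell r1c2 itself could take any of {2, 4} by direct elimination.
Consider where 2 can go in row 1.
r1c1 is out (column 1 already has a 2).
r1c3 is out (column 3 already has a 2).
So the only cell in row 1 that can hold 2 is r1c2.
Therefore r1c2 = 2.

2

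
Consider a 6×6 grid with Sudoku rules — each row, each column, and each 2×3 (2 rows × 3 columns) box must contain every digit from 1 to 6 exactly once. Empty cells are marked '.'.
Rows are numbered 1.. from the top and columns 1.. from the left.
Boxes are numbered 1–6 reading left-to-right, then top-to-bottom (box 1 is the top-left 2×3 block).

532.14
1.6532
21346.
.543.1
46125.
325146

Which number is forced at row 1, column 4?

Row 1 already contains {1, 2, 3, 4, 5}.
Column 4 already contains {1, 2, 3, 4, 5}.
Its 2×3 block (box 2) already contains {1, 2, 3, 4, 5}.
The only value from 1–6 not eliminated is 6, so row 1, column 4 = 6.

6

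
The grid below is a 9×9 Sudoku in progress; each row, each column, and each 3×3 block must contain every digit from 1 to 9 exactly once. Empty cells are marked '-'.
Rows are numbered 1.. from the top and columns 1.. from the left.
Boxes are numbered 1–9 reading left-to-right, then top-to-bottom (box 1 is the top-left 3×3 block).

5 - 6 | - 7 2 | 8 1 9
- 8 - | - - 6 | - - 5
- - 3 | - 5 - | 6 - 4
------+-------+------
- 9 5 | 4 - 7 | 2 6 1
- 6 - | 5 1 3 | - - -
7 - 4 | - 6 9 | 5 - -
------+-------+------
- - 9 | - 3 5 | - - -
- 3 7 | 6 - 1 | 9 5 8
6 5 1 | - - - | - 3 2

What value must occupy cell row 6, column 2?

Cell row 6, column 2 itself could take any of {1, 2} by direct elimination.
Consider where 1 can go in box 4.
row 4, column 1 is out (row 4 already has a 1).
row 5, column 1 is out (row 5 already has a 1).
row 5, column 3 is out (row 5 already has a 1).
So the only cell in box 4 that can hold 1 is row 6, column 2.
Therefore row 6, column 2 = 1.

1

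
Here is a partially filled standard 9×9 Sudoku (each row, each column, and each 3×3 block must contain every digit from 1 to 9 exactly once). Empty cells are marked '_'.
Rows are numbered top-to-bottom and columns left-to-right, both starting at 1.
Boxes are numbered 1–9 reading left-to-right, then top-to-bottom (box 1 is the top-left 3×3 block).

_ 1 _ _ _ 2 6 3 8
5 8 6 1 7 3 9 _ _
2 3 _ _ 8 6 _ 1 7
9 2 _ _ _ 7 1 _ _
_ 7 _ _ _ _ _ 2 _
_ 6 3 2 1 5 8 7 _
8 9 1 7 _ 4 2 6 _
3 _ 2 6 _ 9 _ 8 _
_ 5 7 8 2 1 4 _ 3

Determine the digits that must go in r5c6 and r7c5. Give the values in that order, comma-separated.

8,3

For r5c6:
  Row 5 already contains {2, 7}.
  Column 6 already contains {1, 2, 3, 4, 5, 6, 7, 9}.
  Its 3×3 block (box 5) already contains {1, 2, 5, 7}.
  The only value from 1–9 not eliminated is 8, so r5c6 = 8.
For r7c5:
  Consider where 3 can go in row 7.
  r7c9 is out (column 9 already has a 3).
  So the only cell in row 7 that can hold 3 is r7c5.
  So r7c5 = 3.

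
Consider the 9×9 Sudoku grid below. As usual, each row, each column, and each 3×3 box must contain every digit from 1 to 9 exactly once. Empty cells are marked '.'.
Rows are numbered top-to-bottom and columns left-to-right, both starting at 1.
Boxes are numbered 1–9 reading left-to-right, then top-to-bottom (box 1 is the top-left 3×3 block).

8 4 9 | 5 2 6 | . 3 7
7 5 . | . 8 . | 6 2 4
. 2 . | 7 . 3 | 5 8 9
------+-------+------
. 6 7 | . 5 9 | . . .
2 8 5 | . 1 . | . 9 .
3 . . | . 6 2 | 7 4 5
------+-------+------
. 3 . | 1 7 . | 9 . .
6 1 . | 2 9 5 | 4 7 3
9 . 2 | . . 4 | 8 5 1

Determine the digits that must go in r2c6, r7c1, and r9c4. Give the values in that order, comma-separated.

1,5,6

For r2c6:
  Row 2 already contains {2, 4, 5, 6, 7, 8}.
  Column 6 already contains {2, 3, 4, 5, 6, 9}.
  Its 3×3 block (box 2) already contains {2, 3, 5, 6, 7, 8}.
  The only value from 1–9 not eliminated is 1, so r2c6 = 1.
For r7c1:
  Consider where 5 can go in box 7.
  r7c3 is out (column 3 already has a 5).
  r8c3 is out (row 8 already has a 5).
  r9c2 is out (row 9 already has a 5).
  So the only cell in box 7 that can hold 5 is r7c1.
  So r7c1 = 5.
For r9c4:
  Consider where 6 can go in row 9.
  r9c2 is out (column 2 already has a 6).
  r9c5 is out (column 5 already has a 6).
  So the only cell in row 9 that can hold 6 is r9c4.
  So r9c4 = 6.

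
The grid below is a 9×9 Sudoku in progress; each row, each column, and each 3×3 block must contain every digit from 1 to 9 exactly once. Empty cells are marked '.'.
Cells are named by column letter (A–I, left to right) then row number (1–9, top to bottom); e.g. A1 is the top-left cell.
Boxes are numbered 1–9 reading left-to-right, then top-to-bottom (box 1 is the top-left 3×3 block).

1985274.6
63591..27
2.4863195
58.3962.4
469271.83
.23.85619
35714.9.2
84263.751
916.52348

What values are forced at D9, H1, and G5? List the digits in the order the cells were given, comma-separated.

For D9:
  Row 9 already contains {1, 2, 3, 4, 5, 6, 8, 9}.
  Column D already contains {1, 2, 3, 5, 6, 8, 9}.
  Its 3×3 block (box 8) already contains {1, 2, 3, 4, 5, 6}.
  The only value from 1–9 not eliminated is 7, so D9 = 7.
For H1:
  Row 1 already contains {1, 2, 4, 5, 6, 7, 8, 9}.
  Column H already contains {1, 2, 4, 5, 8, 9}.
  Its 3×3 block (box 3) already contains {1, 2, 4, 5, 6, 7, 9}.
  The only value from 1–9 not eliminated is 3, so H1 = 3.
For G5:
  Row 5 already contains {1, 2, 3, 4, 6, 7, 8, 9}.
  Column G already contains {1, 2, 3, 4, 6, 7, 9}.
  Its 3×3 block (box 6) already contains {1, 2, 3, 4, 6, 8, 9}.
  The only value from 1–9 not eliminated is 5, so G5 = 5.

7,3,5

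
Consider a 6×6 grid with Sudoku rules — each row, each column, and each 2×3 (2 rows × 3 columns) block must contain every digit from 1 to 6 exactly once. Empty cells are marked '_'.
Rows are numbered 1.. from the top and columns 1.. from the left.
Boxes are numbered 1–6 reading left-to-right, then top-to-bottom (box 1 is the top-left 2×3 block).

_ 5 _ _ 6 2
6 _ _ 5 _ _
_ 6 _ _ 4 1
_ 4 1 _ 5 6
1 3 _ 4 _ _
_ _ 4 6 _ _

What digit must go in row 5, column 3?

Cell row 5, column 3 itself could take any of {2, 5, 6} by direct elimination.
Consider where 6 can go in row 5.
row 5, column 5 is out (column 5 already has a 6).
row 5, column 6 is out (column 6 already has a 6).
So the only cell in row 5 that can hold 6 is row 5, column 3.
Therefore row 5, column 3 = 6.

6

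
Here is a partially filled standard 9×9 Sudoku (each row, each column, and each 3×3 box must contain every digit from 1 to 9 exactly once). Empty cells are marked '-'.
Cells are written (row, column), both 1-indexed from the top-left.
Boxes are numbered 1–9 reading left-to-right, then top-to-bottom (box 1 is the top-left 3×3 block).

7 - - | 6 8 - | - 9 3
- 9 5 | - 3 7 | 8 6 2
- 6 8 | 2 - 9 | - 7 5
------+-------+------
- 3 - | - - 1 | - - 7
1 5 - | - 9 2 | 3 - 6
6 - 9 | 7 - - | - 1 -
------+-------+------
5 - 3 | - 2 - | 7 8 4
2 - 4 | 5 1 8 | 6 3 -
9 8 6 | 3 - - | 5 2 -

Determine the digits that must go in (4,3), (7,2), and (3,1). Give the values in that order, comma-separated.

2,1,3

For (4,3):
  Row 4 already contains {1, 3, 7}.
  Column 3 already contains {3, 4, 5, 6, 8, 9}.
  Its 3×3 block (box 4) already contains {1, 3, 5, 6, 9}.
  The only value from 1–9 not eliminated is 2, so (4,3) = 2.
For (7,2):
  Row 7 already contains {2, 3, 4, 5, 7, 8}.
  Column 2 already contains {3, 5, 6, 8, 9}.
  Its 3×3 block (box 7) already contains {2, 3, 4, 5, 6, 8, 9}.
  The only value from 1–9 not eliminated is 1, so (7,2) = 1.
For (3,1):
  Consider where 3 can go in column 1.
  (2,1) is out (row 2 already has a 3).
  (4,1) is out (row 4 already has a 3).
  So the only cell in column 1 that can hold 3 is (3,1).
  So (3,1) = 3.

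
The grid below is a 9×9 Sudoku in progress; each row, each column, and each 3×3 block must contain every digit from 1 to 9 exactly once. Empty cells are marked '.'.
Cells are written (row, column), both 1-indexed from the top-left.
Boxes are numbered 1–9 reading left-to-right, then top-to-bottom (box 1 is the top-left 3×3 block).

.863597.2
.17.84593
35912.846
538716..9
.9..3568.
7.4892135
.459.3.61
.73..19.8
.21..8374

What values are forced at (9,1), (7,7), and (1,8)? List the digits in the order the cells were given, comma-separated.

9,2,1

For (9,1):
  Consider where 9 can go in column 1.
  (1,1) is out (row 1 already has a 9).
  (2,1) is out (row 2 already has a 9).
  (5,1) is out (row 5 already has a 9).
  (7,1) is out (row 7 already has a 9).
  (8,1) is out (row 8 already has a 9).
  So the only cell in column 1 that can hold 9 is (9,1).
  So (9,1) = 9.
For (7,7):
  Row 7 already contains {1, 3, 4, 5, 6, 9}.
  Column 7 already contains {1, 3, 5, 6, 7, 8, 9}.
  Its 3×3 block (box 9) already contains {1, 3, 4, 6, 7, 8, 9}.
  The only value from 1–9 not eliminated is 2, so (7,7) = 2.
For (1,8):
  Row 1 already contains {2, 3, 5, 6, 7, 8, 9}.
  Column 8 already contains {3, 4, 6, 7, 8, 9}.
  Its 3×3 block (box 3) already contains {2, 3, 4, 5, 6, 7, 8, 9}.
  The only value from 1–9 not eliminated is 1, so (1,8) = 1.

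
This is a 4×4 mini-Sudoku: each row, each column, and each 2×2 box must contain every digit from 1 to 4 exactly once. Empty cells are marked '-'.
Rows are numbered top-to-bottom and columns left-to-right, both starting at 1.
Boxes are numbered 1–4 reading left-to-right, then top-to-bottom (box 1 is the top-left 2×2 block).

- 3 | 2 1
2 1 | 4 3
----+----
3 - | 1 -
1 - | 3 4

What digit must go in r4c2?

Row 4 already contains {1, 3, 4}.
Column 2 already contains {1, 3}.
Its 2×2 block (box 3) already contains {1, 3}.
The only value from 1–4 not eliminated is 2, so r4c2 = 2.

2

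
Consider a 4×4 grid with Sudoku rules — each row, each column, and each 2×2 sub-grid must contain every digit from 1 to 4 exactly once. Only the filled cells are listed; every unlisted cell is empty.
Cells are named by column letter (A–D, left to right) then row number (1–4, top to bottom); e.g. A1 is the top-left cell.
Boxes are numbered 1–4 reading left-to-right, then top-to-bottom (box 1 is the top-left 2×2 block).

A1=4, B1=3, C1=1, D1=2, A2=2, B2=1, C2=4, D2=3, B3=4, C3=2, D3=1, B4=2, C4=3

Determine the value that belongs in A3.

Row 3 already contains {1, 2, 4}.
Column A already contains {2, 4}.
Its 2×2 block (box 3) already contains {2, 4}.
The only value from 1–4 not eliminated is 3, so A3 = 3.

3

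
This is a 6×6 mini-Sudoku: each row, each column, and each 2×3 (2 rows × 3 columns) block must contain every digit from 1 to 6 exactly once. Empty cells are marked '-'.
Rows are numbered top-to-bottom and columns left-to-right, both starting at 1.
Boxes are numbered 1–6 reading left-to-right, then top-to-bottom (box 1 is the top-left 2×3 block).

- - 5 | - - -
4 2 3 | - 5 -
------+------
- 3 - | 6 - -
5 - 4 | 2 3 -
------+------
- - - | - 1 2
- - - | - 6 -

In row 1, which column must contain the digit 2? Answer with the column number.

5

Consider where 2 can go in row 1.
R1C1 is out (box 1 already has a 2).
R1C2 is out (column 2 already has a 2).
R1C4 is out (column 4 already has a 2).
R1C6 is out (column 6 already has a 2).
So the only cell in row 1 that can hold 2 is R1C5.
That is column 5.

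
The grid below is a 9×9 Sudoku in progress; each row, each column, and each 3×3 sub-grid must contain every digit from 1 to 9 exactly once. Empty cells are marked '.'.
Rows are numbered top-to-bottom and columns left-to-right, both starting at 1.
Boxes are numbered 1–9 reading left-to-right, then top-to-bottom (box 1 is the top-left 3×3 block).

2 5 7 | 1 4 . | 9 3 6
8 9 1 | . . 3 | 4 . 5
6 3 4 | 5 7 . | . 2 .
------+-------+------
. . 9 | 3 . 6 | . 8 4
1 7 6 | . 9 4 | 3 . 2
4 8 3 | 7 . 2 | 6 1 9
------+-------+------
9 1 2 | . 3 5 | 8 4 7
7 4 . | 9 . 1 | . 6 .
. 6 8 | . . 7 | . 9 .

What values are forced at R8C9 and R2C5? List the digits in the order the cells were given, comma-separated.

For R8C9:
  Row 8 already contains {1, 4, 6, 7, 9}.
  Column 9 already contains {2, 4, 5, 6, 7, 9}.
  Its 3×3 block (box 9) already contains {4, 6, 7, 8, 9}.
  The only value from 1–9 not eliminated is 3, so R8C9 = 3.
For R2C5:
  Consider where 6 can go in column 5.
  R4C5 is out (row 4 already has a 6).
  R6C5 is out (row 6 already has a 6).
  R8C5 is out (row 8 already has a 6).
  R9C5 is out (row 9 already has a 6).
  So the only cell in column 5 that can hold 6 is R2C5.
  So R2C5 = 6.

3,6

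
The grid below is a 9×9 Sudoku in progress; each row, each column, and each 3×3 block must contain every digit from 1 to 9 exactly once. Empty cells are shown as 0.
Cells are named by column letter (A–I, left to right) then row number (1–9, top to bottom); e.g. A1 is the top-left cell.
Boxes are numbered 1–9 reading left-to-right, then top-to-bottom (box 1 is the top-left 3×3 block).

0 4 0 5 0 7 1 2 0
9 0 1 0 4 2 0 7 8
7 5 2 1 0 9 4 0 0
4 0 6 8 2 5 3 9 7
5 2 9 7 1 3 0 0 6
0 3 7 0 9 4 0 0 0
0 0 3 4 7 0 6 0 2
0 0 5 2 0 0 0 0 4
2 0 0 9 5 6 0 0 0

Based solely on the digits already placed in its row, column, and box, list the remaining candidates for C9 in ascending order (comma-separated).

Row 9 already contains {2, 5, 6, 9}.
Column C already contains {1, 2, 3, 5, 6, 7, 9}.
Its 3×3 block (box 7) already contains {2, 3, 5}.
Removing those from 1–9 leaves {4, 8} as the candidates for C9.

4,8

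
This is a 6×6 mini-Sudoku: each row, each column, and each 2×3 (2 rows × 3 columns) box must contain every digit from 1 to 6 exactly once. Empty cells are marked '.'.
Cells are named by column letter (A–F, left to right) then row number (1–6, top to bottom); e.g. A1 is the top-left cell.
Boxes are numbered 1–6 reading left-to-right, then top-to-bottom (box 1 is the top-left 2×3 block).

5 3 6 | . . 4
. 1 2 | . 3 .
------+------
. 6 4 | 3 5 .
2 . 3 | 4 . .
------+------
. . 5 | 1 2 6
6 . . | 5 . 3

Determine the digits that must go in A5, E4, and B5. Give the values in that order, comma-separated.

3,6,4

For A5:
  Consider where 3 can go in column A.
  A2 is out (row 2 already has a 3).
  A3 is out (row 3 already has a 3).
  So the only cell in column A that can hold 3 is A5.
  So A5 = 3.
For E4:
  Consider where 6 can go in row 4.
  B4 is out (column B already has a 6).
  F4 is out (column F already has a 6).
  So the only cell in row 4 that can hold 6 is E4.
  So E4 = 6.
For B5:
  Row 5 already contains {1, 2, 5, 6}.
  Column B already contains {1, 3, 6}.
  Its 2×3 block (box 5) already contains {5, 6}.
  The only value from 1–6 not eliminated is 4, so B5 = 4.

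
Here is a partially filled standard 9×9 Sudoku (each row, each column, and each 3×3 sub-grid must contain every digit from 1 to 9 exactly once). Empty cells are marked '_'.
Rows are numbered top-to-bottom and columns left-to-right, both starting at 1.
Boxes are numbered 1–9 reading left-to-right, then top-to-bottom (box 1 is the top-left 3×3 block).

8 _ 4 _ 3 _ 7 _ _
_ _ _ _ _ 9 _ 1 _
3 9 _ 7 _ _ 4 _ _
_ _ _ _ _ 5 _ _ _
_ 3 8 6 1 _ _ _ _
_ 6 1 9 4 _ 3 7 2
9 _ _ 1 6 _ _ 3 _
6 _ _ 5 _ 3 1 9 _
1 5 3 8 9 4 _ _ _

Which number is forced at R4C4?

Cell R4C4 itself could take any of {2, 3} by direct elimination.
Consider where 3 can go in column 4.
R1C4 is out (row 1 already has a 3).
R2C4 is out (box 2 already has a 3).
So the only cell in column 4 that can hold 3 is R4C4.
Therefore R4C4 = 3.

3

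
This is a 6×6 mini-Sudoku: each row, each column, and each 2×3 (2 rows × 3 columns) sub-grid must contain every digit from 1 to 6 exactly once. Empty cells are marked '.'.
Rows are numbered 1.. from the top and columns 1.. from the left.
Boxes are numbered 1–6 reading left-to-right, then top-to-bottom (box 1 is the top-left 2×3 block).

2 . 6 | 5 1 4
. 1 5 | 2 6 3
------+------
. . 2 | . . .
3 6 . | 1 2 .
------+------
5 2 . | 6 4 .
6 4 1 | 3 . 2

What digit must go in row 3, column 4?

4

Row 3 already contains {2}.
Column 4 already contains {1, 2, 3, 5, 6}.
Its 2×3 block (box 4) already contains {1, 2}.
The only value from 1–6 not eliminated is 4, so row 3, column 4 = 4.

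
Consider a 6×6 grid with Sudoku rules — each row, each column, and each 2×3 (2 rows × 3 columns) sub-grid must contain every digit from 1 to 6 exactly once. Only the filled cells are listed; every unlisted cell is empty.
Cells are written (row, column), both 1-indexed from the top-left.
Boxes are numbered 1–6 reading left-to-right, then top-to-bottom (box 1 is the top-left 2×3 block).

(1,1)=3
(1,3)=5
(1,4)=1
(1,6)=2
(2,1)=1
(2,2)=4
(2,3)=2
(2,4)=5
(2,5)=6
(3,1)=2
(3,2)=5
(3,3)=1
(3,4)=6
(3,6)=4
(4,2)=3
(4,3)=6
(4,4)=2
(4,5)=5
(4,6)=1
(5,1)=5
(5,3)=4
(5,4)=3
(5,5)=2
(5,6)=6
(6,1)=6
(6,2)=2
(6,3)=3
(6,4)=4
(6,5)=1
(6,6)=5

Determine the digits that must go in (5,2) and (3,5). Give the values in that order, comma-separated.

1,3

For (5,2):
  Row 5 already contains {2, 3, 4, 5, 6}.
  Column 2 already contains {2, 3, 4, 5}.
  Its 2×3 block (box 5) already contains {2, 3, 4, 5, 6}.
  The only value from 1–6 not eliminated is 1, so (5,2) = 1.
For (3,5):
  Row 3 already contains {1, 2, 4, 5, 6}.
  Column 5 already contains {1, 2, 5, 6}.
  Its 2×3 block (box 4) already contains {1, 2, 4, 5, 6}.
  The only value from 1–6 not eliminated is 3, so (3,5) = 3.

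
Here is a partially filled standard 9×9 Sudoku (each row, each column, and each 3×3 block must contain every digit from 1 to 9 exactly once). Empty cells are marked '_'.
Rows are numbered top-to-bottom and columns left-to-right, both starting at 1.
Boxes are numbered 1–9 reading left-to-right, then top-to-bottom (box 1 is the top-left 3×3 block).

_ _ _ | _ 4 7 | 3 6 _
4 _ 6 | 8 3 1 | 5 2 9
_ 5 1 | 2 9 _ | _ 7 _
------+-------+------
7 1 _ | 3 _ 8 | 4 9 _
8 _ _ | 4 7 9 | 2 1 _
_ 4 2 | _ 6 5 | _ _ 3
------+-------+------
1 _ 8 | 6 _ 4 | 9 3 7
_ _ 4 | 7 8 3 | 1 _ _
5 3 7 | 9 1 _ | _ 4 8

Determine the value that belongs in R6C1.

9

Row 6 already contains {2, 3, 4, 5, 6}.
Column 1 already contains {1, 4, 5, 7, 8}.
Its 3×3 block (box 4) already contains {1, 2, 4, 7, 8}.
The only value from 1–9 not eliminated is 9, so R6C1 = 9.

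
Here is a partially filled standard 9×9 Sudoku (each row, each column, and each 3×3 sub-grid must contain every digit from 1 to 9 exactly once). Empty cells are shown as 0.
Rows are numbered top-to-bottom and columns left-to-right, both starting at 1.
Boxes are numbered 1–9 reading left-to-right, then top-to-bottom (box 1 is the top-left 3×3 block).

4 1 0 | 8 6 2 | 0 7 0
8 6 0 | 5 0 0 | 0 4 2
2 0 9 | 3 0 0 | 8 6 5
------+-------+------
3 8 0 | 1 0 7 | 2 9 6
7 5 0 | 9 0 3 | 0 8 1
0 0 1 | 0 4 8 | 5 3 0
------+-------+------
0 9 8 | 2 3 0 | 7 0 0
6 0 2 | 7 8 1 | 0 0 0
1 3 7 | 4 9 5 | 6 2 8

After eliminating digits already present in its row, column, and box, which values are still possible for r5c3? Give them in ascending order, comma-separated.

Row 5 already contains {1, 3, 5, 7, 8, 9}.
Column 3 already contains {1, 2, 7, 8, 9}.
Its 3×3 block (box 4) already contains {1, 3, 5, 7, 8}.
Removing those from 1–9 leaves {4, 6} as the candidates for r5c3.

4,6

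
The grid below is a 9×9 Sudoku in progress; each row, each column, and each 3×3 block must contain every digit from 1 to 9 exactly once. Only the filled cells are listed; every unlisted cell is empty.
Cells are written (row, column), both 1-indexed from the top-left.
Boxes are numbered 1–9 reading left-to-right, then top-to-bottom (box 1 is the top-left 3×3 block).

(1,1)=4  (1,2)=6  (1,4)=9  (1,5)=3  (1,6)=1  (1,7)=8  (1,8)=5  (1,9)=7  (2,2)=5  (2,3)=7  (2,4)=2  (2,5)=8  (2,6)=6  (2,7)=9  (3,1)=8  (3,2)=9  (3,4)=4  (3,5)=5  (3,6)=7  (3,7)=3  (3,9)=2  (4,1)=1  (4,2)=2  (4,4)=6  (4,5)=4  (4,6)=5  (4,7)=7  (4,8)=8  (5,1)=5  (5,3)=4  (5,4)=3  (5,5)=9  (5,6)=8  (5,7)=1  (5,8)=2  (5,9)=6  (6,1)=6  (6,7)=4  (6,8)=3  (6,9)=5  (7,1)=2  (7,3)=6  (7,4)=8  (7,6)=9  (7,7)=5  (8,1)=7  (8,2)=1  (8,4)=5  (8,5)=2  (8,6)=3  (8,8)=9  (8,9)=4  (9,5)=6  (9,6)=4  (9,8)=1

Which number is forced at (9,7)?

2

Row 9 already contains {1, 4, 6}.
Column 7 already contains {1, 3, 4, 5, 7, 8, 9}.
Its 3×3 block (box 9) already contains {1, 4, 5, 9}.
The only value from 1–9 not eliminated is 2, so (9,7) = 2.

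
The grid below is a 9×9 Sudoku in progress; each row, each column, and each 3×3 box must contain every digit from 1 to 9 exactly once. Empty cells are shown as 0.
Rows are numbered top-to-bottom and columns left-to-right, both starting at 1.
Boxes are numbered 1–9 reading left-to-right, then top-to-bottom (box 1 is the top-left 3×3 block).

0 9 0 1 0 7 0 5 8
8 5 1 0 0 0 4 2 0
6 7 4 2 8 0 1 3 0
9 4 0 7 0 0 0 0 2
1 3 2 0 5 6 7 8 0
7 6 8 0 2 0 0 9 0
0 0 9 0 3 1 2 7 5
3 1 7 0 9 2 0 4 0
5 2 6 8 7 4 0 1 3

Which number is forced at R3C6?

5

Cell R3C6 itself could take any of {5, 9} by direct elimination.
Consider where 5 can go in row 3.
R3C9 is out (column 9 already has a 5).
So the only cell in row 3 that can hold 5 is R3C6.
Therefore R3C6 = 5.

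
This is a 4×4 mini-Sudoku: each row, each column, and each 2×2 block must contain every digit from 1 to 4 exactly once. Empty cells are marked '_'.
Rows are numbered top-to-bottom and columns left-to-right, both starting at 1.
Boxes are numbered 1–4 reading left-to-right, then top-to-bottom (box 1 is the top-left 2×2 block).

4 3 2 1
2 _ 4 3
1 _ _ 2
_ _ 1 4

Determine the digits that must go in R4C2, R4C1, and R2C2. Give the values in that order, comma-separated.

For R4C2:
  Row 4 already contains {1, 4}.
  Column 2 already contains {3}.
  Its 2×2 block (box 3) already contains {1}.
  The only value from 1–4 not eliminated is 2, so R4C2 = 2.
For R4C1:
  Row 4 already contains {1, 4}.
  Column 1 already contains {1, 2, 4}.
  Its 2×2 block (box 3) already contains {1}.
  The only value from 1–4 not eliminated is 3, so R4C1 = 3.
For R2C2:
  Row 2 already contains {2, 3, 4}.
  Column 2 already contains {3}.
  Its 2×2 block (box 1) already contains {2, 3, 4}.
  The only value from 1–4 not eliminated is 1, so R2C2 = 1.

2,3,1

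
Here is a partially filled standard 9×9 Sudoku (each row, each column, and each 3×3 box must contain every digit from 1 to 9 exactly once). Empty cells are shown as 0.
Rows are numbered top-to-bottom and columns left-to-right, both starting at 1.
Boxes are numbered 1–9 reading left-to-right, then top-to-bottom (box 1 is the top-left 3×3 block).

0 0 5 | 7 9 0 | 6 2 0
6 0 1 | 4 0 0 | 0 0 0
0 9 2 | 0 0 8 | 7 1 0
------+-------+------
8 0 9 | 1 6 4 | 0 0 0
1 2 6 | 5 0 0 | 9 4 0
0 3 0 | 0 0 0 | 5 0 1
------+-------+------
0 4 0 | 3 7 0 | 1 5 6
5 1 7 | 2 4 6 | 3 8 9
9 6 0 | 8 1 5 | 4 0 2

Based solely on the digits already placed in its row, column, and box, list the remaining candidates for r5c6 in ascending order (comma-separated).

3,7

Row 5 already contains {1, 2, 4, 5, 6, 9}.
Column 6 already contains {4, 5, 6, 8}.
Its 3×3 block (box 5) already contains {1, 4, 5, 6}.
Removing those from 1–9 leaves {3, 7} as the candidates for r5c6.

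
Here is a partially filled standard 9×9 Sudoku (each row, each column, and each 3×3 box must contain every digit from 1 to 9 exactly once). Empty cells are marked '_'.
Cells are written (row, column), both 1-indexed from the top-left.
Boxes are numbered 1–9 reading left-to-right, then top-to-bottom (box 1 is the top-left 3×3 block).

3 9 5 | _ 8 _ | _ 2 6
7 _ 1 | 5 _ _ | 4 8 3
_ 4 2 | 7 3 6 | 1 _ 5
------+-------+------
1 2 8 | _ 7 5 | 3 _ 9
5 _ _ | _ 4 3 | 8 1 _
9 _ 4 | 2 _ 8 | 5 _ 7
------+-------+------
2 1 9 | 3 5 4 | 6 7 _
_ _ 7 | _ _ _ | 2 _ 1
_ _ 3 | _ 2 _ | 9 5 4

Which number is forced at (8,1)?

Cell (8,1) itself could take any of {4, 6, 8} by direct elimination.
Consider where 4 can go in row 8.
(8,2) is out (column 2 already has a 4).
(8,4) is out (box 8 already has a 4).
(8,5) is out (column 5 already has a 4).
(8,6) is out (column 6 already has a 4).
(8,8) is out (box 9 already has a 4).
So the only cell in row 8 that can hold 4 is (8,1).
Therefore (8,1) = 4.

4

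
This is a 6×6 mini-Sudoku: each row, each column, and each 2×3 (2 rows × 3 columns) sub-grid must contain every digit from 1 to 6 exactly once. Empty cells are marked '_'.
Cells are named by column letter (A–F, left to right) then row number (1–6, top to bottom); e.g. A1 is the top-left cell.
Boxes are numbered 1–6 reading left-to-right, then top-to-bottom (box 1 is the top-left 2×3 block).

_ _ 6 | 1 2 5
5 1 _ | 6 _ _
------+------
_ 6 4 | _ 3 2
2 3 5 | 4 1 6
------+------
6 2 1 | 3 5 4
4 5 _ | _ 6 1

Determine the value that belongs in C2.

Cell C2 itself could take any of {2, 3} by direct elimination.
Consider where 2 can go in box 1.
A1 is out (row 1 already has a 2).
B1 is out (row 1 already has a 2).
So the only cell in box 1 that can hold 2 is C2.
Therefore C2 = 2.

2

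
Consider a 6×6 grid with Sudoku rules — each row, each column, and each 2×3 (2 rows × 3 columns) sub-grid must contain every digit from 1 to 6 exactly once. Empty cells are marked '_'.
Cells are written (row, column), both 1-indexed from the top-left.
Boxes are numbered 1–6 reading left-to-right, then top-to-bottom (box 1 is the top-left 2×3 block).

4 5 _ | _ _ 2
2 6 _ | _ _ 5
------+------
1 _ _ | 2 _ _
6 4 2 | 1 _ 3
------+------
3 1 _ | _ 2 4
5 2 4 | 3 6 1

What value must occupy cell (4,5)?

5

Row 4 already contains {1, 2, 3, 4, 6}.
Column 5 already contains {2, 6}.
Its 2×3 block (box 4) already contains {1, 2, 3}.
The only value from 1–6 not eliminated is 5, so (4,5) = 5.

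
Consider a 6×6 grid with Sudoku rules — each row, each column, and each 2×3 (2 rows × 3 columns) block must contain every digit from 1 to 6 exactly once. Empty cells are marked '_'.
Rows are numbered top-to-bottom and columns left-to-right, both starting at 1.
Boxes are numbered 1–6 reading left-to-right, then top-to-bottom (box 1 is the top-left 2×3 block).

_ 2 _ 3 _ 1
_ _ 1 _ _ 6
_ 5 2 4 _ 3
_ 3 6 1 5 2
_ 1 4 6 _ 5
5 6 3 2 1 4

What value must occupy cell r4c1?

Row 4 already contains {1, 2, 3, 5, 6}.
Column 1 already contains {5}.
Its 2×3 block (box 3) already contains {2, 3, 5, 6}.
The only value from 1–6 not eliminated is 4, so r4c1 = 4.

4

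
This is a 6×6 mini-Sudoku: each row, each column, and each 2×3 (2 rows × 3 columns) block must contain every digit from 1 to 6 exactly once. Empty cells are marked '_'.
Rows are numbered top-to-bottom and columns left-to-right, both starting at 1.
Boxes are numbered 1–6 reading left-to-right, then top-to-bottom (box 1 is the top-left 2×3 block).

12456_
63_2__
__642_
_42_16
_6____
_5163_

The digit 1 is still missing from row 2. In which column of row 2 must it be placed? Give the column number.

6

Consider where 1 can go in row 2.
R2C3 is out (column 3 already has a 1).
R2C5 is out (column 5 already has a 1).
So the only cell in row 2 that can hold 1 is R2C6.
That is column 6.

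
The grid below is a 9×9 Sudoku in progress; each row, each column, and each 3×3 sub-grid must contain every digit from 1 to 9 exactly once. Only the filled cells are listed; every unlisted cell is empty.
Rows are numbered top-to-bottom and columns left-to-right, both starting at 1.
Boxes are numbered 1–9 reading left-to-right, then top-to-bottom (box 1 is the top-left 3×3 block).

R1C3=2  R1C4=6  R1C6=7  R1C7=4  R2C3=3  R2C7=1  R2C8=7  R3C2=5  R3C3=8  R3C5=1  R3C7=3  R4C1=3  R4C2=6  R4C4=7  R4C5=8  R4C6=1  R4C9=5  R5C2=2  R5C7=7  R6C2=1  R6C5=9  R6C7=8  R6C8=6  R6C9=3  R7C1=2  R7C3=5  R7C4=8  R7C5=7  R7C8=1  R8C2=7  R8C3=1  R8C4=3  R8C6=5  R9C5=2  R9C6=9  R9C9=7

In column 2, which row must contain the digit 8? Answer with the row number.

Consider where 8 can go in column 2.
R1C2 is out (box 1 already has a 8).
R2C2 is out (box 1 already has a 8).
R7C2 is out (row 7 already has a 8).
So the only cell in column 2 that can hold 8 is R9C2.
That is row 9.

9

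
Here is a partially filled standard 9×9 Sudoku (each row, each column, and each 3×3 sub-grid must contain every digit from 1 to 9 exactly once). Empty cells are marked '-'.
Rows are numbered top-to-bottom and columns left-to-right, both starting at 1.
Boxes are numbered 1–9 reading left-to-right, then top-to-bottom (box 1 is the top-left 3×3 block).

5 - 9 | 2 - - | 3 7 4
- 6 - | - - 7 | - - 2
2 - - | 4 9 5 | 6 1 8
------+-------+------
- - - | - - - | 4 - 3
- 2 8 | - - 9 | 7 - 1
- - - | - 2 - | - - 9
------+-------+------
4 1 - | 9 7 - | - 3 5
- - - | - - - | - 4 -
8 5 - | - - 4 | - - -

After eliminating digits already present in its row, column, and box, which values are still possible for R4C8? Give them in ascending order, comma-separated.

2,5,6,8

Row 4 already contains {3, 4}.
Column 8 already contains {1, 3, 4, 7}.
Its 3×3 block (box 6) already contains {1, 3, 4, 7, 9}.
Removing those from 1–9 leaves {2, 5, 6, 8} as the candidates for R4C8.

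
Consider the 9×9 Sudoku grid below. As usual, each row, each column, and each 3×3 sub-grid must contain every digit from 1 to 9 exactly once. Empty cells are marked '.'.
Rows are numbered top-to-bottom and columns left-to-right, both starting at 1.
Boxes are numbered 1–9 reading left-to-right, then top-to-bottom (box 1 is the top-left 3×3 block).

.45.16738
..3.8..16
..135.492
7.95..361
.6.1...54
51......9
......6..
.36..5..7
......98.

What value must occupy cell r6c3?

Cell r6c3 itself could take any of {2, 4, 8} by direct elimination.
Consider where 4 can go in box 4.
r4c2 is out (column 2 already has a 4).
r5c1 is out (row 5 already has a 4).
r5c3 is out (row 5 already has a 4).
So the only cell in box 4 that can hold 4 is r6c3.
Therefore r6c3 = 4.

4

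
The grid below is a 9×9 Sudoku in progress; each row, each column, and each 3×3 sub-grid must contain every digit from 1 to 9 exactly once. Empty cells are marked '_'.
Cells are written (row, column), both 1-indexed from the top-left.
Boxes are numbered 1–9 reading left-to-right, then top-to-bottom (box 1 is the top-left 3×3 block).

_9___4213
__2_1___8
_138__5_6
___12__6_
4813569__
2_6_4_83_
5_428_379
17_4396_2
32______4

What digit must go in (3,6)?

2

Cell (3,6) itself could take any of {2, 7} by direct elimination.
Consider where 2 can go in column 6.
(2,6) is out (row 2 already has a 2).
(4,6) is out (row 4 already has a 2).
(6,6) is out (row 6 already has a 2).
(7,6) is out (row 7 already has a 2).
(9,6) is out (row 9 already has a 2).
So the only cell in column 6 that can hold 2 is (3,6).
Therefore (3,6) = 2.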